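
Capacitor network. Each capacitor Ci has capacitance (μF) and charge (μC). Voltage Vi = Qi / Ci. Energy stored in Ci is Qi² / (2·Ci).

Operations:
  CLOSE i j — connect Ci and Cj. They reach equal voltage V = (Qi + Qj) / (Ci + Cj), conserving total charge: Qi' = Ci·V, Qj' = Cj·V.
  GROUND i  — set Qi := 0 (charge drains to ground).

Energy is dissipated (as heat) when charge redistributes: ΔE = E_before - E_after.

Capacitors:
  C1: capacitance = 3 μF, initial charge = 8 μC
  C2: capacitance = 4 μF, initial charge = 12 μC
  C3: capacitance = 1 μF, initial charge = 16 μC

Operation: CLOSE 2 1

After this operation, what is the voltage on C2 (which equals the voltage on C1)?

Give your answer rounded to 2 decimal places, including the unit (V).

Answer: 2.86 V

Derivation:
Initial: C1(3μF, Q=8μC, V=2.67V), C2(4μF, Q=12μC, V=3.00V), C3(1μF, Q=16μC, V=16.00V)
Op 1: CLOSE 2-1: Q_total=20.00, C_total=7.00, V=2.86; Q2=11.43, Q1=8.57; dissipated=0.095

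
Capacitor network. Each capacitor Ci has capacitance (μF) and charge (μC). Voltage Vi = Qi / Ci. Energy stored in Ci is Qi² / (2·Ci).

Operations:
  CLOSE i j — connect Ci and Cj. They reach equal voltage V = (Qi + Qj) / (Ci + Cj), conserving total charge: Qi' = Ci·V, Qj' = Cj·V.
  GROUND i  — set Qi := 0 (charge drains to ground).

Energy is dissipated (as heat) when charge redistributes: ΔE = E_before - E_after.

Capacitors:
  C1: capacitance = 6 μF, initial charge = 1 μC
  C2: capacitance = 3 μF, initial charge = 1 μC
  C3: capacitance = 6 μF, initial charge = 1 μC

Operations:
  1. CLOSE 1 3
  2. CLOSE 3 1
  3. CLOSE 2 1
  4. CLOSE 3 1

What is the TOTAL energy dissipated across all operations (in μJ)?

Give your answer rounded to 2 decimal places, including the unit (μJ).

Answer: 0.03 μJ

Derivation:
Initial: C1(6μF, Q=1μC, V=0.17V), C2(3μF, Q=1μC, V=0.33V), C3(6μF, Q=1μC, V=0.17V)
Op 1: CLOSE 1-3: Q_total=2.00, C_total=12.00, V=0.17; Q1=1.00, Q3=1.00; dissipated=0.000
Op 2: CLOSE 3-1: Q_total=2.00, C_total=12.00, V=0.17; Q3=1.00, Q1=1.00; dissipated=0.000
Op 3: CLOSE 2-1: Q_total=2.00, C_total=9.00, V=0.22; Q2=0.67, Q1=1.33; dissipated=0.028
Op 4: CLOSE 3-1: Q_total=2.33, C_total=12.00, V=0.19; Q3=1.17, Q1=1.17; dissipated=0.005
Total dissipated: 0.032 μJ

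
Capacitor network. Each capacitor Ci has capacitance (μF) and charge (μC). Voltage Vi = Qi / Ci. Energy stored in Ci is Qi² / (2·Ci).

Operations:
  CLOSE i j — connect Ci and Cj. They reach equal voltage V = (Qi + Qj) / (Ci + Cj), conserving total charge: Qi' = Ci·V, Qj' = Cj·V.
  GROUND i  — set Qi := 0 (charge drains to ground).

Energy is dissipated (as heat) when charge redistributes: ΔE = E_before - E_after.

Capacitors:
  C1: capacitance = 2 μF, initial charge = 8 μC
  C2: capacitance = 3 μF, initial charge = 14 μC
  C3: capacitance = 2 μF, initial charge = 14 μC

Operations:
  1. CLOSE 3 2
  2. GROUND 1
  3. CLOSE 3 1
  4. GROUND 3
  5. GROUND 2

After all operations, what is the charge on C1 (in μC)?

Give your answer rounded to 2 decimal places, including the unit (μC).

Initial: C1(2μF, Q=8μC, V=4.00V), C2(3μF, Q=14μC, V=4.67V), C3(2μF, Q=14μC, V=7.00V)
Op 1: CLOSE 3-2: Q_total=28.00, C_total=5.00, V=5.60; Q3=11.20, Q2=16.80; dissipated=3.267
Op 2: GROUND 1: Q1=0; energy lost=16.000
Op 3: CLOSE 3-1: Q_total=11.20, C_total=4.00, V=2.80; Q3=5.60, Q1=5.60; dissipated=15.680
Op 4: GROUND 3: Q3=0; energy lost=7.840
Op 5: GROUND 2: Q2=0; energy lost=47.040
Final charges: Q1=5.60, Q2=0.00, Q3=0.00

Answer: 5.60 μC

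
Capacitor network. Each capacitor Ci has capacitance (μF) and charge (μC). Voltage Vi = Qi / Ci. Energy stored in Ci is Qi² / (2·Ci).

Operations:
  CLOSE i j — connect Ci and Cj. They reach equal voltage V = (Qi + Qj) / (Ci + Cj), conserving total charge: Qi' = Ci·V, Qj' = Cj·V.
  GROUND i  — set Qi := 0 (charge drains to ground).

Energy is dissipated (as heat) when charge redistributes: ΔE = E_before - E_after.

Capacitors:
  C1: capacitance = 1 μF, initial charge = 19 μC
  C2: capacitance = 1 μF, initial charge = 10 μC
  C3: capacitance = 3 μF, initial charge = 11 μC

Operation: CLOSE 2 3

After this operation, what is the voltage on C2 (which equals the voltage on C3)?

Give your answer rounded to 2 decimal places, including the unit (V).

Answer: 5.25 V

Derivation:
Initial: C1(1μF, Q=19μC, V=19.00V), C2(1μF, Q=10μC, V=10.00V), C3(3μF, Q=11μC, V=3.67V)
Op 1: CLOSE 2-3: Q_total=21.00, C_total=4.00, V=5.25; Q2=5.25, Q3=15.75; dissipated=15.042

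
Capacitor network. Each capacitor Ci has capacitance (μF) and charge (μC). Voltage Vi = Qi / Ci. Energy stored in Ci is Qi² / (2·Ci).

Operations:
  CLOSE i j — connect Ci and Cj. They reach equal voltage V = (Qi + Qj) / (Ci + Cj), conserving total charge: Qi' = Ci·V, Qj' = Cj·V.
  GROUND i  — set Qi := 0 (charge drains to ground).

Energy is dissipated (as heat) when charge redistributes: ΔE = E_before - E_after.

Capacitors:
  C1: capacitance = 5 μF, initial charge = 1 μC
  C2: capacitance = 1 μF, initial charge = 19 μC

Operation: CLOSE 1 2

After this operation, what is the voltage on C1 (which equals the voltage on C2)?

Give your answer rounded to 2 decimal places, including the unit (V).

Initial: C1(5μF, Q=1μC, V=0.20V), C2(1μF, Q=19μC, V=19.00V)
Op 1: CLOSE 1-2: Q_total=20.00, C_total=6.00, V=3.33; Q1=16.67, Q2=3.33; dissipated=147.267

Answer: 3.33 V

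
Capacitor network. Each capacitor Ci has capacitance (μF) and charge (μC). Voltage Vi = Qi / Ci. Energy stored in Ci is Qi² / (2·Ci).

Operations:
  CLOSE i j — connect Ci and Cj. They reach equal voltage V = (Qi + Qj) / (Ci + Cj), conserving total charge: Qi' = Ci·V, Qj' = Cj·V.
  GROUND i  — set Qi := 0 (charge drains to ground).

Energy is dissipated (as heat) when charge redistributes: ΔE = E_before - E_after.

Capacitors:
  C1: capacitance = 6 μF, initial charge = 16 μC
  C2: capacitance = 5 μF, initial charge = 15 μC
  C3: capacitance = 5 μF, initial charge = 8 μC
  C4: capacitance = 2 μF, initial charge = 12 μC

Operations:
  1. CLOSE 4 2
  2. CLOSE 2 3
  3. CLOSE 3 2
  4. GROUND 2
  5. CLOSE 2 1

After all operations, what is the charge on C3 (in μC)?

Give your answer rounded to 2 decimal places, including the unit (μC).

Initial: C1(6μF, Q=16μC, V=2.67V), C2(5μF, Q=15μC, V=3.00V), C3(5μF, Q=8μC, V=1.60V), C4(2μF, Q=12μC, V=6.00V)
Op 1: CLOSE 4-2: Q_total=27.00, C_total=7.00, V=3.86; Q4=7.71, Q2=19.29; dissipated=6.429
Op 2: CLOSE 2-3: Q_total=27.29, C_total=10.00, V=2.73; Q2=13.64, Q3=13.64; dissipated=6.368
Op 3: CLOSE 3-2: Q_total=27.29, C_total=10.00, V=2.73; Q3=13.64, Q2=13.64; dissipated=0.000
Op 4: GROUND 2: Q2=0; energy lost=18.613
Op 5: CLOSE 2-1: Q_total=16.00, C_total=11.00, V=1.45; Q2=7.27, Q1=8.73; dissipated=9.697
Final charges: Q1=8.73, Q2=7.27, Q3=13.64, Q4=7.71

Answer: 13.64 μC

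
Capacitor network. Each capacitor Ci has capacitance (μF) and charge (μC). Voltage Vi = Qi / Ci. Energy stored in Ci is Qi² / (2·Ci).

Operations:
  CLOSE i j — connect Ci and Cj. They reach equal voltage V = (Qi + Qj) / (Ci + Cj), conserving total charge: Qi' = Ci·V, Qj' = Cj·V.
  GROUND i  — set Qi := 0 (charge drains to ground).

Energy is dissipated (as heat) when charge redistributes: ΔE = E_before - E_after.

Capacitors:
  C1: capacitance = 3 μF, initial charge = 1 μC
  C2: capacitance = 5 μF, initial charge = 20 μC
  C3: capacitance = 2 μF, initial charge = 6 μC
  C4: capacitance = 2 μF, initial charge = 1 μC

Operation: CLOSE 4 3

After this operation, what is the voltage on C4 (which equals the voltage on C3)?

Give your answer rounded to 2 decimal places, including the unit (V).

Answer: 1.75 V

Derivation:
Initial: C1(3μF, Q=1μC, V=0.33V), C2(5μF, Q=20μC, V=4.00V), C3(2μF, Q=6μC, V=3.00V), C4(2μF, Q=1μC, V=0.50V)
Op 1: CLOSE 4-3: Q_total=7.00, C_total=4.00, V=1.75; Q4=3.50, Q3=3.50; dissipated=3.125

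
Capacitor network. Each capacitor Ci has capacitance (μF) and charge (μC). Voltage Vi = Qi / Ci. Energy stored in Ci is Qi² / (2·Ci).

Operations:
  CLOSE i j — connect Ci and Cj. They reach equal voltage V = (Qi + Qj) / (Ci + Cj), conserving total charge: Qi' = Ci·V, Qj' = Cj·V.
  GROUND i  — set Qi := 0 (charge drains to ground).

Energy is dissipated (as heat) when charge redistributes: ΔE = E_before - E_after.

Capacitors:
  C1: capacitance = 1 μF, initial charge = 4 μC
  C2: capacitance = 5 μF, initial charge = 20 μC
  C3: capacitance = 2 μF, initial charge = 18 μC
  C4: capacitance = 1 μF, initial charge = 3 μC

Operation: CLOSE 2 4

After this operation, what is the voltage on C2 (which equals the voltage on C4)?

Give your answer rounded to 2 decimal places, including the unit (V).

Answer: 3.83 V

Derivation:
Initial: C1(1μF, Q=4μC, V=4.00V), C2(5μF, Q=20μC, V=4.00V), C3(2μF, Q=18μC, V=9.00V), C4(1μF, Q=3μC, V=3.00V)
Op 1: CLOSE 2-4: Q_total=23.00, C_total=6.00, V=3.83; Q2=19.17, Q4=3.83; dissipated=0.417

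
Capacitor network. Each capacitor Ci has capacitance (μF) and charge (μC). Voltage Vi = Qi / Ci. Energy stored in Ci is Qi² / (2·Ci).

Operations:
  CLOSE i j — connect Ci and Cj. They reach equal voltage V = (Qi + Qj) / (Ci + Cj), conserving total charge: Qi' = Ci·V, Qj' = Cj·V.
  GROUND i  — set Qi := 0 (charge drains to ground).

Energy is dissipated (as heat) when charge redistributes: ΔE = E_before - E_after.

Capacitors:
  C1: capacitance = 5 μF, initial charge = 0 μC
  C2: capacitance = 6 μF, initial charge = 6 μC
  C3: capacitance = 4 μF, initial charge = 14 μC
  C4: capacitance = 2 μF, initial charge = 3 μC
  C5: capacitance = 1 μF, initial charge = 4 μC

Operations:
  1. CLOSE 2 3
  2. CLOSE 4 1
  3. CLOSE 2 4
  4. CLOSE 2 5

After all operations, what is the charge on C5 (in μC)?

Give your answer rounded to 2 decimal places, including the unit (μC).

Initial: C1(5μF, Q=0μC, V=0.00V), C2(6μF, Q=6μC, V=1.00V), C3(4μF, Q=14μC, V=3.50V), C4(2μF, Q=3μC, V=1.50V), C5(1μF, Q=4μC, V=4.00V)
Op 1: CLOSE 2-3: Q_total=20.00, C_total=10.00, V=2.00; Q2=12.00, Q3=8.00; dissipated=7.500
Op 2: CLOSE 4-1: Q_total=3.00, C_total=7.00, V=0.43; Q4=0.86, Q1=2.14; dissipated=1.607
Op 3: CLOSE 2-4: Q_total=12.86, C_total=8.00, V=1.61; Q2=9.64, Q4=3.21; dissipated=1.852
Op 4: CLOSE 2-5: Q_total=13.64, C_total=7.00, V=1.95; Q2=11.69, Q5=1.95; dissipated=2.454
Final charges: Q1=2.14, Q2=11.69, Q3=8.00, Q4=3.21, Q5=1.95

Answer: 1.95 μC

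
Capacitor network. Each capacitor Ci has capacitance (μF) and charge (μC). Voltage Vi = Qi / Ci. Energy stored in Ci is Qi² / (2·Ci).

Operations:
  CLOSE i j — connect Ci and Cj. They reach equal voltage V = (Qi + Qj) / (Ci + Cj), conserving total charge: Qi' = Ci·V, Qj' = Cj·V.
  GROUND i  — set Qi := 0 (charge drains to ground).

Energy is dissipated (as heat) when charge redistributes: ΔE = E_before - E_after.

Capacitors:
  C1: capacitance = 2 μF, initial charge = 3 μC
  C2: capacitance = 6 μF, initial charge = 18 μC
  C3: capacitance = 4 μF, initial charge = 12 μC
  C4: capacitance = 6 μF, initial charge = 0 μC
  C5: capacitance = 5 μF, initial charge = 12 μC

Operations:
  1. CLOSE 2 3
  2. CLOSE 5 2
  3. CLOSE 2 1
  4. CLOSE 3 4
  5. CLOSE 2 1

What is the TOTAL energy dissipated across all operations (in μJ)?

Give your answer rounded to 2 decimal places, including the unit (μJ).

Answer: 12.42 μJ

Derivation:
Initial: C1(2μF, Q=3μC, V=1.50V), C2(6μF, Q=18μC, V=3.00V), C3(4μF, Q=12μC, V=3.00V), C4(6μF, Q=0μC, V=0.00V), C5(5μF, Q=12μC, V=2.40V)
Op 1: CLOSE 2-3: Q_total=30.00, C_total=10.00, V=3.00; Q2=18.00, Q3=12.00; dissipated=0.000
Op 2: CLOSE 5-2: Q_total=30.00, C_total=11.00, V=2.73; Q5=13.64, Q2=16.36; dissipated=0.491
Op 3: CLOSE 2-1: Q_total=19.36, C_total=8.00, V=2.42; Q2=14.52, Q1=4.84; dissipated=1.130
Op 4: CLOSE 3-4: Q_total=12.00, C_total=10.00, V=1.20; Q3=4.80, Q4=7.20; dissipated=10.800
Op 5: CLOSE 2-1: Q_total=19.36, C_total=8.00, V=2.42; Q2=14.52, Q1=4.84; dissipated=0.000
Total dissipated: 12.421 μJ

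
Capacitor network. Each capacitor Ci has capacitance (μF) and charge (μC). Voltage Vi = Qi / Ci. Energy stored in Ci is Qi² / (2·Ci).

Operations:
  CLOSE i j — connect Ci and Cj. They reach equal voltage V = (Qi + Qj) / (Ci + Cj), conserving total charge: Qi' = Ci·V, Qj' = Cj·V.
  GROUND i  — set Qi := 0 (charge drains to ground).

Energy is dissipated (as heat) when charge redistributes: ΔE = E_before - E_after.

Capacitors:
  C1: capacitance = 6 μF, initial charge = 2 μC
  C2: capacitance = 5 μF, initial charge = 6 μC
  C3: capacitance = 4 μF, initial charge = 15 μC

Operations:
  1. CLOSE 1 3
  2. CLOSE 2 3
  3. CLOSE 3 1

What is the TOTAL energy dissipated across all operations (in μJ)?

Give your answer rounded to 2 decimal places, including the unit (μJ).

Answer: 14.38 μJ

Derivation:
Initial: C1(6μF, Q=2μC, V=0.33V), C2(5μF, Q=6μC, V=1.20V), C3(4μF, Q=15μC, V=3.75V)
Op 1: CLOSE 1-3: Q_total=17.00, C_total=10.00, V=1.70; Q1=10.20, Q3=6.80; dissipated=14.008
Op 2: CLOSE 2-3: Q_total=12.80, C_total=9.00, V=1.42; Q2=7.11, Q3=5.69; dissipated=0.278
Op 3: CLOSE 3-1: Q_total=15.89, C_total=10.00, V=1.59; Q3=6.36, Q1=9.53; dissipated=0.093
Total dissipated: 14.379 μJ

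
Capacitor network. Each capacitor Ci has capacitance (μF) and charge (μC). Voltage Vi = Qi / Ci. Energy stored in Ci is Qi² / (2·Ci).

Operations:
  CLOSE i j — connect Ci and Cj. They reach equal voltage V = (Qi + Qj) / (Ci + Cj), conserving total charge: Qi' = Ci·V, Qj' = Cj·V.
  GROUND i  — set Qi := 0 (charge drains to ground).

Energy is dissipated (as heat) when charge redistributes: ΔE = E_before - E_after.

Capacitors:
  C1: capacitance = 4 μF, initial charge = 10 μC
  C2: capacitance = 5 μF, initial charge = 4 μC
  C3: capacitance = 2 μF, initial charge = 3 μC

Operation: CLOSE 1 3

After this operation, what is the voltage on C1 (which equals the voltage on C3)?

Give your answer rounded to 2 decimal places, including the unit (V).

Answer: 2.17 V

Derivation:
Initial: C1(4μF, Q=10μC, V=2.50V), C2(5μF, Q=4μC, V=0.80V), C3(2μF, Q=3μC, V=1.50V)
Op 1: CLOSE 1-3: Q_total=13.00, C_total=6.00, V=2.17; Q1=8.67, Q3=4.33; dissipated=0.667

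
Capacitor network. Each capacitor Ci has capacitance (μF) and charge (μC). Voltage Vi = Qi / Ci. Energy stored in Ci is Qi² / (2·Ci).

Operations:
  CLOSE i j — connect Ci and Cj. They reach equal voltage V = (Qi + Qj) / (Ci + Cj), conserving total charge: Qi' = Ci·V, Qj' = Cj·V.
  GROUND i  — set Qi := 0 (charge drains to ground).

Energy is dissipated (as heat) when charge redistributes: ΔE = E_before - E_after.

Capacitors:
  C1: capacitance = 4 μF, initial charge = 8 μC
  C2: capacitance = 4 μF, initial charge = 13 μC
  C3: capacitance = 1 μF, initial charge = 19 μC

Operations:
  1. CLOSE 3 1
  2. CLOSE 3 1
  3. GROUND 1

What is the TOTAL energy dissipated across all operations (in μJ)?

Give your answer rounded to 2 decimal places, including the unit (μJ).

Initial: C1(4μF, Q=8μC, V=2.00V), C2(4μF, Q=13μC, V=3.25V), C3(1μF, Q=19μC, V=19.00V)
Op 1: CLOSE 3-1: Q_total=27.00, C_total=5.00, V=5.40; Q3=5.40, Q1=21.60; dissipated=115.600
Op 2: CLOSE 3-1: Q_total=27.00, C_total=5.00, V=5.40; Q3=5.40, Q1=21.60; dissipated=0.000
Op 3: GROUND 1: Q1=0; energy lost=58.320
Total dissipated: 173.920 μJ

Answer: 173.92 μJ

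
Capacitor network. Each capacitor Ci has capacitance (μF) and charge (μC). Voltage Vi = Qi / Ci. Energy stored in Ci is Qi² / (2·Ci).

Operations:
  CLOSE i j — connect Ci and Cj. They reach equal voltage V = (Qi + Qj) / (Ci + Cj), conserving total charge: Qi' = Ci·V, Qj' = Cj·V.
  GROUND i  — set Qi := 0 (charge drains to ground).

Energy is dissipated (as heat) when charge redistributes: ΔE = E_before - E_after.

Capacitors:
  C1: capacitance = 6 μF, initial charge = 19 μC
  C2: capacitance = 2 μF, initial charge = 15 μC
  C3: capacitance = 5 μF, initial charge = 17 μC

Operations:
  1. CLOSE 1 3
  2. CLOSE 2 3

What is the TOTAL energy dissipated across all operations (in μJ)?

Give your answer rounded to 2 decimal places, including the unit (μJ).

Initial: C1(6μF, Q=19μC, V=3.17V), C2(2μF, Q=15μC, V=7.50V), C3(5μF, Q=17μC, V=3.40V)
Op 1: CLOSE 1-3: Q_total=36.00, C_total=11.00, V=3.27; Q1=19.64, Q3=16.36; dissipated=0.074
Op 2: CLOSE 2-3: Q_total=31.36, C_total=7.00, V=4.48; Q2=8.96, Q3=22.40; dissipated=12.764
Total dissipated: 12.838 μJ

Answer: 12.84 μJ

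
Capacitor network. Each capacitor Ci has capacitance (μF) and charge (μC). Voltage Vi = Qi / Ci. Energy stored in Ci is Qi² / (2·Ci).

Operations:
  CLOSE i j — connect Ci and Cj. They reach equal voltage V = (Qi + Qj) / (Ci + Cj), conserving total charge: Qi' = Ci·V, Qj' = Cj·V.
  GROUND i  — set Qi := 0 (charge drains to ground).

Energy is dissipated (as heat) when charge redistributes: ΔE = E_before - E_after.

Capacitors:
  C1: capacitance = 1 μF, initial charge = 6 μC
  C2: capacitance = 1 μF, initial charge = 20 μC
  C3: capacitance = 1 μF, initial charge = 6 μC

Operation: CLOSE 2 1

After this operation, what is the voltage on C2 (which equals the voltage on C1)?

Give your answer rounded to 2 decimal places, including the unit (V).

Initial: C1(1μF, Q=6μC, V=6.00V), C2(1μF, Q=20μC, V=20.00V), C3(1μF, Q=6μC, V=6.00V)
Op 1: CLOSE 2-1: Q_total=26.00, C_total=2.00, V=13.00; Q2=13.00, Q1=13.00; dissipated=49.000

Answer: 13.00 V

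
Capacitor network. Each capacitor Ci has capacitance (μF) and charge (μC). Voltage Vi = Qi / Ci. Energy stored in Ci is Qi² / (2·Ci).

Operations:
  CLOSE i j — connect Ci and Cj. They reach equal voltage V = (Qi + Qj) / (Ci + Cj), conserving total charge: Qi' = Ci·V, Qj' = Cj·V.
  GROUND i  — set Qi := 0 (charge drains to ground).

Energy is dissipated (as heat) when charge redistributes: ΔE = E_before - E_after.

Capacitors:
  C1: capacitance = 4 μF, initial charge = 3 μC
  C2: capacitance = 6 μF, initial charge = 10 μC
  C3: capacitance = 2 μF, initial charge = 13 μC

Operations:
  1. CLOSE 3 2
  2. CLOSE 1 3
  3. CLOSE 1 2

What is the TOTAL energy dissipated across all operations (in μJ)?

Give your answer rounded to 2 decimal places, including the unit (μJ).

Answer: 22.94 μJ

Derivation:
Initial: C1(4μF, Q=3μC, V=0.75V), C2(6μF, Q=10μC, V=1.67V), C3(2μF, Q=13μC, V=6.50V)
Op 1: CLOSE 3-2: Q_total=23.00, C_total=8.00, V=2.88; Q3=5.75, Q2=17.25; dissipated=17.521
Op 2: CLOSE 1-3: Q_total=8.75, C_total=6.00, V=1.46; Q1=5.83, Q3=2.92; dissipated=3.010
Op 3: CLOSE 1-2: Q_total=23.08, C_total=10.00, V=2.31; Q1=9.23, Q2=13.85; dissipated=2.408
Total dissipated: 22.940 μJ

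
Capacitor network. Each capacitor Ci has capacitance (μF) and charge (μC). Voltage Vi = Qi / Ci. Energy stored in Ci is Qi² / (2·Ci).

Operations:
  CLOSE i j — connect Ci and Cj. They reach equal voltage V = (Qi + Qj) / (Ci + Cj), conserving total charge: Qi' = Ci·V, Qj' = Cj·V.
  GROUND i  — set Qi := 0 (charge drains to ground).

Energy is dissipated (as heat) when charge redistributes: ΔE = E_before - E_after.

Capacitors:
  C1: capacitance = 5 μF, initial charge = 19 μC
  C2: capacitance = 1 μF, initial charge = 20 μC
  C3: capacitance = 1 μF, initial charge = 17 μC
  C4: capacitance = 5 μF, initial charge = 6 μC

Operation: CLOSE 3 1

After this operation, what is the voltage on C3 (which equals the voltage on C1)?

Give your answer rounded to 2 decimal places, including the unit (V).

Initial: C1(5μF, Q=19μC, V=3.80V), C2(1μF, Q=20μC, V=20.00V), C3(1μF, Q=17μC, V=17.00V), C4(5μF, Q=6μC, V=1.20V)
Op 1: CLOSE 3-1: Q_total=36.00, C_total=6.00, V=6.00; Q3=6.00, Q1=30.00; dissipated=72.600

Answer: 6.00 V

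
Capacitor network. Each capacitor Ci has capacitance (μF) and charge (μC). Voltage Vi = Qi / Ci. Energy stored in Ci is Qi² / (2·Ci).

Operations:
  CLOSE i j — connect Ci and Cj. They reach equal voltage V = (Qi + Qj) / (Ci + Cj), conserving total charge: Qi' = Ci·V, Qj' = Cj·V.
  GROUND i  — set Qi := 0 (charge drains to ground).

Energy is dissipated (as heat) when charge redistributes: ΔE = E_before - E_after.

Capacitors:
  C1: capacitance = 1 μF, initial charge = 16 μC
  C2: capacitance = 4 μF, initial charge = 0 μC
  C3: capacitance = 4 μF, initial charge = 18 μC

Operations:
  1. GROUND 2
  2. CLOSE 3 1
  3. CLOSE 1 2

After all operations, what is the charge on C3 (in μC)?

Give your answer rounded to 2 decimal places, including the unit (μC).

Initial: C1(1μF, Q=16μC, V=16.00V), C2(4μF, Q=0μC, V=0.00V), C3(4μF, Q=18μC, V=4.50V)
Op 1: GROUND 2: Q2=0; energy lost=0.000
Op 2: CLOSE 3-1: Q_total=34.00, C_total=5.00, V=6.80; Q3=27.20, Q1=6.80; dissipated=52.900
Op 3: CLOSE 1-2: Q_total=6.80, C_total=5.00, V=1.36; Q1=1.36, Q2=5.44; dissipated=18.496
Final charges: Q1=1.36, Q2=5.44, Q3=27.20

Answer: 27.20 μC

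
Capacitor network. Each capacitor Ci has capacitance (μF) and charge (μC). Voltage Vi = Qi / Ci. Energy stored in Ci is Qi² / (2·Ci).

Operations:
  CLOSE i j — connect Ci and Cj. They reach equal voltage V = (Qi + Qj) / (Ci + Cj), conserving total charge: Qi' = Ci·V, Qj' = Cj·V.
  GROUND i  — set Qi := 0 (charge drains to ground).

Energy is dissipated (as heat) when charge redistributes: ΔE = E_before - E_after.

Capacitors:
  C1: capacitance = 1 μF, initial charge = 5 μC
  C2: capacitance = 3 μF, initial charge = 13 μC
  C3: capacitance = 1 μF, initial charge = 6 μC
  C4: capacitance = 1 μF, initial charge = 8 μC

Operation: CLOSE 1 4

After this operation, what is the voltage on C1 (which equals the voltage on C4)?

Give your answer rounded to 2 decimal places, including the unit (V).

Answer: 6.50 V

Derivation:
Initial: C1(1μF, Q=5μC, V=5.00V), C2(3μF, Q=13μC, V=4.33V), C3(1μF, Q=6μC, V=6.00V), C4(1μF, Q=8μC, V=8.00V)
Op 1: CLOSE 1-4: Q_total=13.00, C_total=2.00, V=6.50; Q1=6.50, Q4=6.50; dissipated=2.250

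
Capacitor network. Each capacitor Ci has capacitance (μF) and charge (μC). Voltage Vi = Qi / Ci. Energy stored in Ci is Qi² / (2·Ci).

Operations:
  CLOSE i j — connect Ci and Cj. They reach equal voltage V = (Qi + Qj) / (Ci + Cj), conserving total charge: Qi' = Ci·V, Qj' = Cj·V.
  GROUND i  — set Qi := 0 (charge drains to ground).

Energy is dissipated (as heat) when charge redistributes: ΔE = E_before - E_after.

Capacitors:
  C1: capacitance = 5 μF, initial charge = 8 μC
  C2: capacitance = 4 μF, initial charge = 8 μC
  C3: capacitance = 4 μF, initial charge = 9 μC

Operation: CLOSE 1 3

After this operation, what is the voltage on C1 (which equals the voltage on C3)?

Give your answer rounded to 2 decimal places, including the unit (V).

Answer: 1.89 V

Derivation:
Initial: C1(5μF, Q=8μC, V=1.60V), C2(4μF, Q=8μC, V=2.00V), C3(4μF, Q=9μC, V=2.25V)
Op 1: CLOSE 1-3: Q_total=17.00, C_total=9.00, V=1.89; Q1=9.44, Q3=7.56; dissipated=0.469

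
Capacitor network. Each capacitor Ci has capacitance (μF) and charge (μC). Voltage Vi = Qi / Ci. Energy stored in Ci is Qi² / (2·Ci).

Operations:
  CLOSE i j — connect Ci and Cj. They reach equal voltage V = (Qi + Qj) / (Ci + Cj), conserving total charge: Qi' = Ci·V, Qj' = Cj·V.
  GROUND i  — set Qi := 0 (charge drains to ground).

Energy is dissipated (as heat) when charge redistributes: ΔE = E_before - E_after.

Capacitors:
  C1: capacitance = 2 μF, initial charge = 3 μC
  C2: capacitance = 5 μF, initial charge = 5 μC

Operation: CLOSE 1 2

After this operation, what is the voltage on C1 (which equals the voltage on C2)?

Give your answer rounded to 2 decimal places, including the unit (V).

Initial: C1(2μF, Q=3μC, V=1.50V), C2(5μF, Q=5μC, V=1.00V)
Op 1: CLOSE 1-2: Q_total=8.00, C_total=7.00, V=1.14; Q1=2.29, Q2=5.71; dissipated=0.179

Answer: 1.14 V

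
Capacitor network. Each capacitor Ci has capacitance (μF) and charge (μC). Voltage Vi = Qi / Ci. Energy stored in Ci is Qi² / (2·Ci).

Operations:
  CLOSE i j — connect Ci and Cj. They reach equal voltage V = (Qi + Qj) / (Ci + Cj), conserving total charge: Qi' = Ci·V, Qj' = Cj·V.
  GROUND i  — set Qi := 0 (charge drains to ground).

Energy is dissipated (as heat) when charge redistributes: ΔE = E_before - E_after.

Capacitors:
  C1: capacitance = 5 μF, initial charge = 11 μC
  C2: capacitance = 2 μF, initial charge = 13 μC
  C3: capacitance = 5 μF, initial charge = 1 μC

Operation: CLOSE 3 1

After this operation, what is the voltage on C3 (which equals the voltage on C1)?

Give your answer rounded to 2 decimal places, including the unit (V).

Initial: C1(5μF, Q=11μC, V=2.20V), C2(2μF, Q=13μC, V=6.50V), C3(5μF, Q=1μC, V=0.20V)
Op 1: CLOSE 3-1: Q_total=12.00, C_total=10.00, V=1.20; Q3=6.00, Q1=6.00; dissipated=5.000

Answer: 1.20 V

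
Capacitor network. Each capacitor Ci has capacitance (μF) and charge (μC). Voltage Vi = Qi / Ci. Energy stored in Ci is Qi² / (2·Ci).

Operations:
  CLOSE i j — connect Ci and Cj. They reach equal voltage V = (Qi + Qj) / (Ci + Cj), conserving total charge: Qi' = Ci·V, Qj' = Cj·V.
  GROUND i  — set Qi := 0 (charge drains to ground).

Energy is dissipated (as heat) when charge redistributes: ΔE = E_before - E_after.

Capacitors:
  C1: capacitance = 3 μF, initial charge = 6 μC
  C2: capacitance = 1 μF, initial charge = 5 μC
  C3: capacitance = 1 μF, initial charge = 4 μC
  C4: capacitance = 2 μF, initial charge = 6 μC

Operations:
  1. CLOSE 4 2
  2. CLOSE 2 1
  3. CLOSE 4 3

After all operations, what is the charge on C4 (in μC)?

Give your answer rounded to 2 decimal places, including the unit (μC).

Initial: C1(3μF, Q=6μC, V=2.00V), C2(1μF, Q=5μC, V=5.00V), C3(1μF, Q=4μC, V=4.00V), C4(2μF, Q=6μC, V=3.00V)
Op 1: CLOSE 4-2: Q_total=11.00, C_total=3.00, V=3.67; Q4=7.33, Q2=3.67; dissipated=1.333
Op 2: CLOSE 2-1: Q_total=9.67, C_total=4.00, V=2.42; Q2=2.42, Q1=7.25; dissipated=1.042
Op 3: CLOSE 4-3: Q_total=11.33, C_total=3.00, V=3.78; Q4=7.56, Q3=3.78; dissipated=0.037
Final charges: Q1=7.25, Q2=2.42, Q3=3.78, Q4=7.56

Answer: 7.56 μC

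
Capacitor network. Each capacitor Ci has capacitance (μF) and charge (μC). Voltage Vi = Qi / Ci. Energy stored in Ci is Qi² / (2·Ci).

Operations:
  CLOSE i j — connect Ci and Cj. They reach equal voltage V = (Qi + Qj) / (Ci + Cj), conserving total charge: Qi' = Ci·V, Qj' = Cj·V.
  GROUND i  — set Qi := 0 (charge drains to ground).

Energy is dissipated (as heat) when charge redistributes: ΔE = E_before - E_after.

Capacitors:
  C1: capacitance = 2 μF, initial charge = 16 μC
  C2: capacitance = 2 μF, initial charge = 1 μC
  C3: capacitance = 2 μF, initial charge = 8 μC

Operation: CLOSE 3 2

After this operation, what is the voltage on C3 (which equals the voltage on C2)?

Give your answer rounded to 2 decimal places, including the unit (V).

Answer: 2.25 V

Derivation:
Initial: C1(2μF, Q=16μC, V=8.00V), C2(2μF, Q=1μC, V=0.50V), C3(2μF, Q=8μC, V=4.00V)
Op 1: CLOSE 3-2: Q_total=9.00, C_total=4.00, V=2.25; Q3=4.50, Q2=4.50; dissipated=6.125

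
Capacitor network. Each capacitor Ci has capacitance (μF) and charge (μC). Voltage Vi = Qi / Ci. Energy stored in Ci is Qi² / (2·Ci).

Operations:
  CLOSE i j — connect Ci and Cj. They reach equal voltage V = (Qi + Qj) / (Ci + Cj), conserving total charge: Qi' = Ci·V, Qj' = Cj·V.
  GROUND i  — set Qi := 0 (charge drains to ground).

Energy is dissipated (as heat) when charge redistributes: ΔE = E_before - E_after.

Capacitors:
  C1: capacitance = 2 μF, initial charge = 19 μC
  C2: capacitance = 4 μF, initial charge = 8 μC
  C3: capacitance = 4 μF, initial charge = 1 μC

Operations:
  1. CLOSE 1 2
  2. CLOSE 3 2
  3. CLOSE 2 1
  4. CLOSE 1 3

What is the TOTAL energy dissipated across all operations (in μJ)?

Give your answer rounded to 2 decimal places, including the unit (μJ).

Answer: 58.91 μJ

Derivation:
Initial: C1(2μF, Q=19μC, V=9.50V), C2(4μF, Q=8μC, V=2.00V), C3(4μF, Q=1μC, V=0.25V)
Op 1: CLOSE 1-2: Q_total=27.00, C_total=6.00, V=4.50; Q1=9.00, Q2=18.00; dissipated=37.500
Op 2: CLOSE 3-2: Q_total=19.00, C_total=8.00, V=2.38; Q3=9.50, Q2=9.50; dissipated=18.062
Op 3: CLOSE 2-1: Q_total=18.50, C_total=6.00, V=3.08; Q2=12.33, Q1=6.17; dissipated=3.010
Op 4: CLOSE 1-3: Q_total=15.67, C_total=6.00, V=2.61; Q1=5.22, Q3=10.44; dissipated=0.334
Total dissipated: 58.907 μJ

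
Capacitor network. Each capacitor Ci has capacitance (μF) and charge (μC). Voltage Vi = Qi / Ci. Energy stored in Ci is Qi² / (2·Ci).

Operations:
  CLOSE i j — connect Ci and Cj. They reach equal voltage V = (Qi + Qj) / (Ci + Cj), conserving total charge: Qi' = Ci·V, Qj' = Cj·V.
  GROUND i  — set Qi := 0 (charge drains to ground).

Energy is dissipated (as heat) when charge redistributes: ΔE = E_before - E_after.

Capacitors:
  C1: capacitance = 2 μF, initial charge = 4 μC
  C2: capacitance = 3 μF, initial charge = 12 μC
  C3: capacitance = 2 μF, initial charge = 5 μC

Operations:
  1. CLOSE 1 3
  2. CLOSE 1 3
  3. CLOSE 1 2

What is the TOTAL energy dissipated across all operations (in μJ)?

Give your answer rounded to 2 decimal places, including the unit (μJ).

Answer: 1.96 μJ

Derivation:
Initial: C1(2μF, Q=4μC, V=2.00V), C2(3μF, Q=12μC, V=4.00V), C3(2μF, Q=5μC, V=2.50V)
Op 1: CLOSE 1-3: Q_total=9.00, C_total=4.00, V=2.25; Q1=4.50, Q3=4.50; dissipated=0.125
Op 2: CLOSE 1-3: Q_total=9.00, C_total=4.00, V=2.25; Q1=4.50, Q3=4.50; dissipated=0.000
Op 3: CLOSE 1-2: Q_total=16.50, C_total=5.00, V=3.30; Q1=6.60, Q2=9.90; dissipated=1.837
Total dissipated: 1.962 μJ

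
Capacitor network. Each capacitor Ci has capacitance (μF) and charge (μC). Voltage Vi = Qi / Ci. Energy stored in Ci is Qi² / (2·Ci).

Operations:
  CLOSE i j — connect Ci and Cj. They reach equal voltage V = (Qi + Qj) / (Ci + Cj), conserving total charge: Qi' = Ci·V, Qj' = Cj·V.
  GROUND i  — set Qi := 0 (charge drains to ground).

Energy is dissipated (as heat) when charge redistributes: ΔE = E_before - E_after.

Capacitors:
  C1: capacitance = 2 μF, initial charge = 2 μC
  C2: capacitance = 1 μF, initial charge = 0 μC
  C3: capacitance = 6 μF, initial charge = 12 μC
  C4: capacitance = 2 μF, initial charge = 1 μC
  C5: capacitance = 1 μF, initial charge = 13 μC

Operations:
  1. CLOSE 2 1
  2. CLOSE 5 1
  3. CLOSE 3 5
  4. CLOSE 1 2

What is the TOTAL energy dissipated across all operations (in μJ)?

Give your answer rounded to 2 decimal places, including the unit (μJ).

Initial: C1(2μF, Q=2μC, V=1.00V), C2(1μF, Q=0μC, V=0.00V), C3(6μF, Q=12μC, V=2.00V), C4(2μF, Q=1μC, V=0.50V), C5(1μF, Q=13μC, V=13.00V)
Op 1: CLOSE 2-1: Q_total=2.00, C_total=3.00, V=0.67; Q2=0.67, Q1=1.33; dissipated=0.333
Op 2: CLOSE 5-1: Q_total=14.33, C_total=3.00, V=4.78; Q5=4.78, Q1=9.56; dissipated=50.704
Op 3: CLOSE 3-5: Q_total=16.78, C_total=7.00, V=2.40; Q3=14.38, Q5=2.40; dissipated=3.307
Op 4: CLOSE 1-2: Q_total=10.22, C_total=3.00, V=3.41; Q1=6.81, Q2=3.41; dissipated=5.634
Total dissipated: 59.978 μJ

Answer: 59.98 μJ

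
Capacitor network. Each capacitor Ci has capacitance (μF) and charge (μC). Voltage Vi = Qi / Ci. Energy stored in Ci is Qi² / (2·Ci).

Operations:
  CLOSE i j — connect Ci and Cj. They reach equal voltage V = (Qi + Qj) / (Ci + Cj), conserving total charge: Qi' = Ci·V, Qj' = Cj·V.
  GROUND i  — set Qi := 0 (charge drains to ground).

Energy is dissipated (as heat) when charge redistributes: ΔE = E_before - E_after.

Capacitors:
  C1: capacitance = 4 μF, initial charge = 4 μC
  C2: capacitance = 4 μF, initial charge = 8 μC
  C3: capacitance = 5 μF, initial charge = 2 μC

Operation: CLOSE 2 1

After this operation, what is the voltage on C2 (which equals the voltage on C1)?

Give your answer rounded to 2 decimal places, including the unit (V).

Answer: 1.50 V

Derivation:
Initial: C1(4μF, Q=4μC, V=1.00V), C2(4μF, Q=8μC, V=2.00V), C3(5μF, Q=2μC, V=0.40V)
Op 1: CLOSE 2-1: Q_total=12.00, C_total=8.00, V=1.50; Q2=6.00, Q1=6.00; dissipated=1.000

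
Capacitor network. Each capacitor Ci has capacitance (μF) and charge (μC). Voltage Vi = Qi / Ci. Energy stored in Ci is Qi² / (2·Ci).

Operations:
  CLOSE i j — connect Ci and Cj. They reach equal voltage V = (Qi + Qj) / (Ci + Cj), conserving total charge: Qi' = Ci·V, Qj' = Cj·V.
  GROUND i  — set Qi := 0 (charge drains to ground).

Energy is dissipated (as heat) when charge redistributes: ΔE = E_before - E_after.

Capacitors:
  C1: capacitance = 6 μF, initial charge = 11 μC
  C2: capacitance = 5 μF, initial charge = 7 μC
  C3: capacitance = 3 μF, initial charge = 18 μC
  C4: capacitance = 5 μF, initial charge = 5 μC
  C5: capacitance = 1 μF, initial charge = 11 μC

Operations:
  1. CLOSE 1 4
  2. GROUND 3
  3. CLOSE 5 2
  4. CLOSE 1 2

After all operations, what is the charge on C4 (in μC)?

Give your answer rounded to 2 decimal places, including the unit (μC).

Initial: C1(6μF, Q=11μC, V=1.83V), C2(5μF, Q=7μC, V=1.40V), C3(3μF, Q=18μC, V=6.00V), C4(5μF, Q=5μC, V=1.00V), C5(1μF, Q=11μC, V=11.00V)
Op 1: CLOSE 1-4: Q_total=16.00, C_total=11.00, V=1.45; Q1=8.73, Q4=7.27; dissipated=0.947
Op 2: GROUND 3: Q3=0; energy lost=54.000
Op 3: CLOSE 5-2: Q_total=18.00, C_total=6.00, V=3.00; Q5=3.00, Q2=15.00; dissipated=38.400
Op 4: CLOSE 1-2: Q_total=23.73, C_total=11.00, V=2.16; Q1=12.94, Q2=10.79; dissipated=3.257
Final charges: Q1=12.94, Q2=10.79, Q3=0.00, Q4=7.27, Q5=3.00

Answer: 7.27 μC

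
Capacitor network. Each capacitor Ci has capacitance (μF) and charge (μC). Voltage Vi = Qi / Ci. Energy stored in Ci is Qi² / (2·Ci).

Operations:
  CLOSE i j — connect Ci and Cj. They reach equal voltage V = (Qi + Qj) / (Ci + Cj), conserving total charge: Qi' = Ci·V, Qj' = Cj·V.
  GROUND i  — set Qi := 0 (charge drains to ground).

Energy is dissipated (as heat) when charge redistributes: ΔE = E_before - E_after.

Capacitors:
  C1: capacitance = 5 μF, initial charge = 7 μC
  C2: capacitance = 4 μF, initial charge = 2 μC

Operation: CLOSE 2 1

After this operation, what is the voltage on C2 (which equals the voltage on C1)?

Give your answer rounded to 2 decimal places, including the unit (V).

Answer: 1.00 V

Derivation:
Initial: C1(5μF, Q=7μC, V=1.40V), C2(4μF, Q=2μC, V=0.50V)
Op 1: CLOSE 2-1: Q_total=9.00, C_total=9.00, V=1.00; Q2=4.00, Q1=5.00; dissipated=0.900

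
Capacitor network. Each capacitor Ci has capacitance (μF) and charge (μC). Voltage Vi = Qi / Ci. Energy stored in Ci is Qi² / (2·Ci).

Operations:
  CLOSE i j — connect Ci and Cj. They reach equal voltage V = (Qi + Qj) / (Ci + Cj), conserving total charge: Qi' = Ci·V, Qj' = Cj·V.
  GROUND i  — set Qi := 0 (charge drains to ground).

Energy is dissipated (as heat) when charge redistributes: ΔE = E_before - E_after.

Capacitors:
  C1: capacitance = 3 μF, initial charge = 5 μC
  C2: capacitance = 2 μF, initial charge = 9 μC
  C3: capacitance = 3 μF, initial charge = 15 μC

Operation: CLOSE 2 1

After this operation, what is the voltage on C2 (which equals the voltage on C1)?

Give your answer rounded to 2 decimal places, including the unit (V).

Initial: C1(3μF, Q=5μC, V=1.67V), C2(2μF, Q=9μC, V=4.50V), C3(3μF, Q=15μC, V=5.00V)
Op 1: CLOSE 2-1: Q_total=14.00, C_total=5.00, V=2.80; Q2=5.60, Q1=8.40; dissipated=4.817

Answer: 2.80 V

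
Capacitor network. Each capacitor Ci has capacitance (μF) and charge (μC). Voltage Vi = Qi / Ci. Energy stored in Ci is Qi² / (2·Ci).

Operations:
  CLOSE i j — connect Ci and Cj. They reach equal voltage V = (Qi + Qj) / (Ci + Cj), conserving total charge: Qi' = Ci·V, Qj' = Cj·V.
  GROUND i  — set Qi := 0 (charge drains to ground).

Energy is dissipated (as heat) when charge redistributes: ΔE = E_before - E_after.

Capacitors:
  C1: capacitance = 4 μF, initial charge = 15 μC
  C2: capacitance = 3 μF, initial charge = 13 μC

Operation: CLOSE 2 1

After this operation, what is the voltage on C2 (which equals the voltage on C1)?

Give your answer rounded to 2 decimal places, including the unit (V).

Answer: 4.00 V

Derivation:
Initial: C1(4μF, Q=15μC, V=3.75V), C2(3μF, Q=13μC, V=4.33V)
Op 1: CLOSE 2-1: Q_total=28.00, C_total=7.00, V=4.00; Q2=12.00, Q1=16.00; dissipated=0.292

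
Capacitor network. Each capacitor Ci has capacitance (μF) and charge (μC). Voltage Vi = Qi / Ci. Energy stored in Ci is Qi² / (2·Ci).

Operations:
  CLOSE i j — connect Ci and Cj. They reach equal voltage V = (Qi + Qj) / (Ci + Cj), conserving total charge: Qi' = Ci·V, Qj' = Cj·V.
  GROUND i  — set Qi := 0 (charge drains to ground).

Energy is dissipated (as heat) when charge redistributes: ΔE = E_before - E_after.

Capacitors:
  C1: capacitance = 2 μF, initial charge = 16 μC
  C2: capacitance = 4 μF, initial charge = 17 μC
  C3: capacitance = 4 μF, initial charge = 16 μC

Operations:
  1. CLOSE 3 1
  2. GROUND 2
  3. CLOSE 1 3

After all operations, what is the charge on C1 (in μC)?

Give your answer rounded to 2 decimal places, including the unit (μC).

Initial: C1(2μF, Q=16μC, V=8.00V), C2(4μF, Q=17μC, V=4.25V), C3(4μF, Q=16μC, V=4.00V)
Op 1: CLOSE 3-1: Q_total=32.00, C_total=6.00, V=5.33; Q3=21.33, Q1=10.67; dissipated=10.667
Op 2: GROUND 2: Q2=0; energy lost=36.125
Op 3: CLOSE 1-3: Q_total=32.00, C_total=6.00, V=5.33; Q1=10.67, Q3=21.33; dissipated=0.000
Final charges: Q1=10.67, Q2=0.00, Q3=21.33

Answer: 10.67 μC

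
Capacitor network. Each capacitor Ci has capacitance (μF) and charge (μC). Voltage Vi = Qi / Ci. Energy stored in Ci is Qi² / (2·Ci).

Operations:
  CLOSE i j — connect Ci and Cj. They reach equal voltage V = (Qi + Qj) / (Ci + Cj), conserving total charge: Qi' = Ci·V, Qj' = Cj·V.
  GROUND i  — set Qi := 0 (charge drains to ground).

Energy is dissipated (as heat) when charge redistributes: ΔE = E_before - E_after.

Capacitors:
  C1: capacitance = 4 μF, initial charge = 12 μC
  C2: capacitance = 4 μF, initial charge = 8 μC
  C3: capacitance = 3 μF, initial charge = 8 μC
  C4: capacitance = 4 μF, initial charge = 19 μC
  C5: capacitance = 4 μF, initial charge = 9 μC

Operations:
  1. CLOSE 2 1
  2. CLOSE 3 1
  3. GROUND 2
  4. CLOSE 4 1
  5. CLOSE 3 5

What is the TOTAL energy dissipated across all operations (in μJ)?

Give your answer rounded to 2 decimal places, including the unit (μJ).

Answer: 18.36 μJ

Derivation:
Initial: C1(4μF, Q=12μC, V=3.00V), C2(4μF, Q=8μC, V=2.00V), C3(3μF, Q=8μC, V=2.67V), C4(4μF, Q=19μC, V=4.75V), C5(4μF, Q=9μC, V=2.25V)
Op 1: CLOSE 2-1: Q_total=20.00, C_total=8.00, V=2.50; Q2=10.00, Q1=10.00; dissipated=1.000
Op 2: CLOSE 3-1: Q_total=18.00, C_total=7.00, V=2.57; Q3=7.71, Q1=10.29; dissipated=0.024
Op 3: GROUND 2: Q2=0; energy lost=12.500
Op 4: CLOSE 4-1: Q_total=29.29, C_total=8.00, V=3.66; Q4=14.64, Q1=14.64; dissipated=4.746
Op 5: CLOSE 3-5: Q_total=16.71, C_total=7.00, V=2.39; Q3=7.16, Q5=9.55; dissipated=0.089
Total dissipated: 18.359 μJ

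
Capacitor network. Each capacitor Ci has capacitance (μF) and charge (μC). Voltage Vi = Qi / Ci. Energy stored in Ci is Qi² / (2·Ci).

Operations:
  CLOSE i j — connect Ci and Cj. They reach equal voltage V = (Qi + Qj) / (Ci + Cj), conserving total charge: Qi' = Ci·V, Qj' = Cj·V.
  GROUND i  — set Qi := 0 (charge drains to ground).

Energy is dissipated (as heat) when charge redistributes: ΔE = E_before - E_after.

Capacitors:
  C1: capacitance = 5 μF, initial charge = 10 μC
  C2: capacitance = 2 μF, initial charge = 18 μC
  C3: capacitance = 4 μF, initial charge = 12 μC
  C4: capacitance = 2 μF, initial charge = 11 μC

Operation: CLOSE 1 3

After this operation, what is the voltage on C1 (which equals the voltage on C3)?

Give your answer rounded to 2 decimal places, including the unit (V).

Answer: 2.44 V

Derivation:
Initial: C1(5μF, Q=10μC, V=2.00V), C2(2μF, Q=18μC, V=9.00V), C3(4μF, Q=12μC, V=3.00V), C4(2μF, Q=11μC, V=5.50V)
Op 1: CLOSE 1-3: Q_total=22.00, C_total=9.00, V=2.44; Q1=12.22, Q3=9.78; dissipated=1.111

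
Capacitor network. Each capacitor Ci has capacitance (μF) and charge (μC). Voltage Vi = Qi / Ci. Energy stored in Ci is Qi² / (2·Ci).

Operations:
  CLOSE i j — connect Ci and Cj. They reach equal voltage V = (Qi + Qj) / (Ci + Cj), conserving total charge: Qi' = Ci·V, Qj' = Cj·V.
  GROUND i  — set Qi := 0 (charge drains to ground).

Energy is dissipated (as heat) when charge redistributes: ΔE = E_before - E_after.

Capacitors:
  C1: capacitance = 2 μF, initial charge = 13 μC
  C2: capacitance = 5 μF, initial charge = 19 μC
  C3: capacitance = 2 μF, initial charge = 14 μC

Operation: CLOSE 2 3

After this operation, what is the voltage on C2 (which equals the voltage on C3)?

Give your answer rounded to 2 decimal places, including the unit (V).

Initial: C1(2μF, Q=13μC, V=6.50V), C2(5μF, Q=19μC, V=3.80V), C3(2μF, Q=14μC, V=7.00V)
Op 1: CLOSE 2-3: Q_total=33.00, C_total=7.00, V=4.71; Q2=23.57, Q3=9.43; dissipated=7.314

Answer: 4.71 V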